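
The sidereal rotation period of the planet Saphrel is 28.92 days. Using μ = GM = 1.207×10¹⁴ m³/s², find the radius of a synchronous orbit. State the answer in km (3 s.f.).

r_sync ≈ 2.67×10⁵ km

T = 28.92 days = 2.499×10⁶ s.
A synchronous orbit has period T, so by Kepler's third law a = (μT²/4π²)^(1/3).
μT²/4π² = 1.207×10¹⁴ × (2.499×10⁶)² / 39.48 = 1.909×10²⁵ m³.
a = 2.673×10⁸ m = 2.6725×10⁵ km.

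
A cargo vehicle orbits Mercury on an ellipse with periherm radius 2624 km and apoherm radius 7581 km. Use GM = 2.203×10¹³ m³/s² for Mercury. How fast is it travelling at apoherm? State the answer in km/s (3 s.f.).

v ≈ 1.22 km/s

Semi-major axis a = (r_p + r_a)/2 = 5102.5 km = 5.102×10⁶ m.
Vis-viva: v² = μ(2/r − 1/a) = 2.203×10¹³ × (2.638×10⁻⁷ − 1.960×10⁻⁷) = 1.494×10⁶ m²/s².
v = 1222 m/s = 1.222 km/s.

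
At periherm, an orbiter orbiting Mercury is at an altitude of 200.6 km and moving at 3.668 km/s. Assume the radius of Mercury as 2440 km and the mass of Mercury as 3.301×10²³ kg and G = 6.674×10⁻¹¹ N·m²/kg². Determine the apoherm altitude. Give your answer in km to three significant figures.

μ = GM = 6.674×10⁻¹¹ × 3.301×10²³ = 2.203×10¹³ m³/s².
r_p = 2440 + 200.6 = 2640.6 km = 2.641×10⁶ m.
Specific energy ε = v²/2 − μ/r = -1.616×10⁶ J/kg, so a = −μ/(2ε) = 6.816×10⁶ m.
The apsides satisfy r_p + r_a = 2a, so the apoherm radius is 2a − r_p = 1.099×10⁷ m = 10992 km.
Apoherm altitude = 10992 − 2440 = 8552.2 km.

apoherm altitude ≈ 8550 km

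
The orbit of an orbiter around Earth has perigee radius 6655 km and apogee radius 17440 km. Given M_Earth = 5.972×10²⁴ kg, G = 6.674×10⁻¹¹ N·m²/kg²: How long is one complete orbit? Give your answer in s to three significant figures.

μ = GM = 6.674×10⁻¹¹ × 5.972×10²⁴ = 3.986×10¹⁴ m³/s².
Semi-major axis a = (r_p + r_a)/2 = (6655.0 + 17440)/2 = 12048 km = 1.205×10⁷ m.
By Kepler's third law T = 2π√(a³/μ) = 2π × 2.095×10³ = 1.316×10⁴ s.

T ≈ 13200 s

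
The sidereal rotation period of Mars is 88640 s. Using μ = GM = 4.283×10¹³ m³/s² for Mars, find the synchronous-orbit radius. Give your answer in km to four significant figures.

r_sync ≈ 20430 km

A synchronous orbit has period T, so by Kepler's third law a = (μT²/4π²)^(1/3).
μT²/4π² = 4.283×10¹³ × (8.864×10⁴)² / 39.48 = 8.524×10²¹ m³.
a = 2.043×10⁷ m = 20428 km.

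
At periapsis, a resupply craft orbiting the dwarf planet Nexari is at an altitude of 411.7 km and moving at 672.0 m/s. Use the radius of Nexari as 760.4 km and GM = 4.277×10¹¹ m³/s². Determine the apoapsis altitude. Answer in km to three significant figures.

apoapsis altitude ≈ 1140 km

r_p = 760.4 + 411.7 = 1172.1 km = 1.172×10⁶ m.
Specific energy ε = v²/2 − μ/r = -1.391×10⁵ J/kg, so a = −μ/(2ε) = 1.537×10⁶ m.
The apsides satisfy r_p + r_a = 2a, so the apoapsis radius is 2a − r_p = 1.902×10⁶ m = 1902.5 km.
Apoapsis altitude = 1902.5 − 760.4 = 1142.1 km.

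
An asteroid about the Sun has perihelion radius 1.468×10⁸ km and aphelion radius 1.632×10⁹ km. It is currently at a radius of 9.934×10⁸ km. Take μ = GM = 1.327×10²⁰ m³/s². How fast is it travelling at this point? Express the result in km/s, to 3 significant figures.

Semi-major axis a = (r_p + r_a)/2 = 8.8940×10⁸ km = 8.894×10¹¹ m.
Vis-viva: v² = μ(2/r − 1/a) = 1.327×10²⁰ × (2.013×10⁻¹² − 1.124×10⁻¹²) = 1.180×10⁸ m²/s².
v = 10860 m/s = 10.86 km/s.

v ≈ 10.9 km/s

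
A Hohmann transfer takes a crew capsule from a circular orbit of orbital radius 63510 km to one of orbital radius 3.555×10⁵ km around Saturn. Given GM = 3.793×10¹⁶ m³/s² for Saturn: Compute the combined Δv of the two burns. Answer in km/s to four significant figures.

Δv_total ≈ 12.04 km/s

r₁ = 63510 km = 6.351×10⁷ m.
r₂ = 3.555×10⁵ km = 3.555×10⁸ m.
Transfer ellipse a_t = (r₁ + r₂)/2 = 2.095×10⁸ m.
At r₁: circular v_c1 = √(μ/r₁) = 24440 m/s; transfer-perikrone v_p = √[μ(2/r₁ − 1/a_t)] = 31830 m/s.
Δv₁ = v_p − v_c1 = 7396 m/s.
At r₂: circular v_c2 = √(μ/r₂) = 10330 m/s; transfer-apokrone v_a = √[μ(2/r₂ − 1/a_t)] = 5687 m/s.
Δv₂ = v_c2 − v_a = 4642 m/s.
Total Δv = Δv₁ + Δv₂ = 12040 m/s = 12.04 km/s.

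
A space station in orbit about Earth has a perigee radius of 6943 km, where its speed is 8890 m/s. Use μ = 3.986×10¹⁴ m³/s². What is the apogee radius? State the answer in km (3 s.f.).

apogee radius ≈ 15300 km

r_p = 6.943×10⁶ m.
Specific energy ε = v²/2 − μ/r = -1.789×10⁷ J/kg, so a = −μ/(2ε) = 1.114×10⁷ m.
The apsides satisfy r_p + r_a = 2a, so the apogee radius is 2a − r_p = 1.533×10⁷ m = 15332 km.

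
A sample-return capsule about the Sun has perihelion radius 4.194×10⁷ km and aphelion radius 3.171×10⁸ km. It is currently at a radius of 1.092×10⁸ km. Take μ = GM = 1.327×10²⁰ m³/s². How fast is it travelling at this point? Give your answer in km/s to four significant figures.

v ≈ 41.12 km/s

Semi-major axis a = (r_p + r_a)/2 = 1.7952×10⁸ km = 1.795×10¹¹ m.
Vis-viva: v² = μ(2/r − 1/a) = 1.327×10²⁰ × (1.832×10⁻¹¹ − 5.570×10⁻¹²) = 1.691×10⁹ m²/s².
v = 41120 m/s = 41.12 km/s.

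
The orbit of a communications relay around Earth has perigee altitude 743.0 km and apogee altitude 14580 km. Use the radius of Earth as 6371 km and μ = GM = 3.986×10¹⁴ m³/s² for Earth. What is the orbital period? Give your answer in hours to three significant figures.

T ≈ 4.60 hours

r_p = 6371 + 743.0 = 7114.0 km = 7.1140×10⁶ m.
r_a = 6371 + 14580 = 20951 km = 2.0951×10⁷ m.
Semi-major axis a = (r_p + r_a)/2 = (7114.0 + 20951)/2 = 14032 km = 1.403×10⁷ m.
By Kepler's third law T = 2π√(a³/μ) = 2π × 2.633×10³ = 1.654×10⁴ s.
= 4.595 hours.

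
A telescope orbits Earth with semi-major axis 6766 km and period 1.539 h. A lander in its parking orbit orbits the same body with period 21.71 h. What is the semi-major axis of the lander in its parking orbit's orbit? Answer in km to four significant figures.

a₂ ≈ 39500 km

Kepler's third law: a³ ∝ T², so a₂ = a₁ (T₂/T₁)^(2/3).
T₂/T₁ = 14.11, (T₂/T₁)^(2/3) = 5.838.
a₂ = 6766 × 5.838 = 39500 km.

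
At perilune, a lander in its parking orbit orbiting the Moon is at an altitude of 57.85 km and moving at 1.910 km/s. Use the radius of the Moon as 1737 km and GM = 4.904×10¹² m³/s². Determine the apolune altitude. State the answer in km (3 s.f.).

apolune altitude ≈ 1870 km

r_p = 1737 + 57.85 = 1794.8 km = 1.795×10⁶ m.
Specific energy ε = v²/2 − μ/r = -9.082×10⁵ J/kg, so a = −μ/(2ε) = 2.700×10⁶ m.
The apsides satisfy r_p + r_a = 2a, so the apolune radius is 2a − r_p = 3.605×10⁶ m = 3604.8 km.
Apolune altitude = 3604.8 − 1737 = 1867.8 km.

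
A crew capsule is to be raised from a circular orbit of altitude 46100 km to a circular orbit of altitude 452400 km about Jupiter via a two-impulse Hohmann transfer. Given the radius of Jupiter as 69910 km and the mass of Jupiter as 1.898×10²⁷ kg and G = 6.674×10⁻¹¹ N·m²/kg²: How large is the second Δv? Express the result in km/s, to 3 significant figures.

Δv ≈ 6.18 km/s

μ = GM = 6.674×10⁻¹¹ × 1.898×10²⁷ = 1.267×10¹⁷ m³/s².
r₁ = 69910 + 46100 = 116010 km = 1.1601×10⁸ m.
r₂ = 69910 + 452400 = 522310 km = 5.2231×10⁸ m.
Transfer ellipse a_t = (r₁ + r₂)/2 = 3.192×10⁸ m.
At r₁: circular v_c1 = √(μ/r₁) = 33040 m/s; transfer-perijove v_p = √[μ(2/r₁ − 1/a_t)] = 42270 m/s.
At r₂: circular v_c2 = √(μ/r₂) = 15570 m/s; transfer-apojove v_a = √[μ(2/r₂ − 1/a_t)] = 9389 m/s.
Δv₂ = v_c2 − v_a = 6184 m/s.
= 6.184 km/s.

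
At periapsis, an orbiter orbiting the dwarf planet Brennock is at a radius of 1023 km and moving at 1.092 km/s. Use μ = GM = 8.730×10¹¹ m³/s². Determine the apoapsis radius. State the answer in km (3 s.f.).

r_p = 1.023×10⁶ m.
Specific energy ε = v²/2 − μ/r = -2.571×10⁵ J/kg, so a = −μ/(2ε) = 1.698×10⁶ m.
The apsides satisfy r_p + r_a = 2a, so the apoapsis radius is 2a − r_p = 2.372×10⁶ m = 2372.0 km.

apoapsis radius ≈ 2370 km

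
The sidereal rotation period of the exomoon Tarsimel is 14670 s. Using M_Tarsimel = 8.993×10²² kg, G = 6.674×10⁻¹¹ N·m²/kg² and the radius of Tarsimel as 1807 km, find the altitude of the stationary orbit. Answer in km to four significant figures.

h_sync ≈ 1391 km

μ = GM = 6.674×10⁻¹¹ × 8.993×10²² = 6.002×10¹² m³/s².
A synchronous orbit has period T, so by Kepler's third law a = (μT²/4π²)^(1/3).
μT²/4π² = 6.002×10¹² × (1.467×10⁴)² / 39.48 = 3.272×10¹⁹ m³.
a = 3.198×10⁶ m = 3198.4 km.
Altitude h = a − R = 3198.4 − 1807 = 1391.4 km.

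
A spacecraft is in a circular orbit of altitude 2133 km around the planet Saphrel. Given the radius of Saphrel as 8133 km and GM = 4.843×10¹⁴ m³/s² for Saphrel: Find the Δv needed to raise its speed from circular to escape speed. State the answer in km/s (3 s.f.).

r = 8133 + 2133 = 10266 km = 1.0266×10⁷ m.
Circular speed v_c = √(μ/r) = 6868 m/s.
Escape speed v_esc = √(2μ/r) = √2 × v_c = 9713 m/s.
Δv = v_esc − v_c = 2845 m/s = 2.845 km/s.

Δv ≈ 2.84 km/s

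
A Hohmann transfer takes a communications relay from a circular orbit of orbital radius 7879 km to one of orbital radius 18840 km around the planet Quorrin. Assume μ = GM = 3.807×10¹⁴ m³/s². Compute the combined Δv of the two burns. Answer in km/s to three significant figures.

r₁ = 7879 km = 7.879×10⁶ m.
r₂ = 18840 km = 1.884×10⁷ m.
Transfer ellipse a_t = (r₁ + r₂)/2 = 1.336×10⁷ m.
At r₁: circular v_c1 = √(μ/r₁) = 6951 m/s; transfer-periapsis v_p = √[μ(2/r₁ − 1/a_t)] = 8255 m/s.
Δv₁ = v_p − v_c1 = 1304 m/s.
At r₂: circular v_c2 = √(μ/r₂) = 4495 m/s; transfer-apoapsis v_a = √[μ(2/r₂ − 1/a_t)] = 3452 m/s.
Δv₂ = v_c2 − v_a = 1043 m/s.
Total Δv = Δv₁ + Δv₂ = 2347 m/s = 2.347 km/s.

Δv_total ≈ 2.35 km/s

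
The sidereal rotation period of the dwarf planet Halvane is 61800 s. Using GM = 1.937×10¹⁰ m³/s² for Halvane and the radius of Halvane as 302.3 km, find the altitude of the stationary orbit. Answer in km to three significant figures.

A synchronous orbit has period T, so by Kepler's third law a = (μT²/4π²)^(1/3).
μT²/4π² = 1.937×10¹⁰ × (6.180×10⁴)² / 39.48 = 1.874×10¹⁸ m³.
a = 1.233×10⁶ m = 1232.9 km.
Altitude h = a − R = 1232.9 − 302.3 = 930.57 km.

h_sync ≈ 931 km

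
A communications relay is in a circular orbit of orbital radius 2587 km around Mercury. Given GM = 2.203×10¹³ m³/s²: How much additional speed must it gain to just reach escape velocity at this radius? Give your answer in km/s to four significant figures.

Δv ≈ 1.209 km/s

r = 2587 km = 2.587×10⁶ m.
Circular speed v_c = √(μ/r) = 2918 m/s.
Escape speed v_esc = √(2μ/r) = √2 × v_c = 4127 m/s.
Δv = v_esc − v_c = 1209 m/s = 1.209 km/s.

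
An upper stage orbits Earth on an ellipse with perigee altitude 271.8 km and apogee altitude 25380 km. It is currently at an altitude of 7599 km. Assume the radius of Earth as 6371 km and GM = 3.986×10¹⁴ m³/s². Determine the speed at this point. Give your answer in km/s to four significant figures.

r_p = 6371 + 271.8 = 6642.8 km = 6.6428×10⁶ m.
r_a = 6371 + 25380 = 31751 km = 3.1751×10⁷ m.
r = 6371 + 7599 = 13970 km = 1.397×10⁷ m.
Semi-major axis a = (r_p + r_a)/2 = 19197 km = 1.920×10⁷ m.
Vis-viva: v² = μ(2/r − 1/a) = 3.986×10¹⁴ × (1.432×10⁻⁷ − 5.209×10⁻⁸) = 3.630×10⁷ m²/s².
v = 6025 m/s = 6.025 km/s.

v ≈ 6.025 km/s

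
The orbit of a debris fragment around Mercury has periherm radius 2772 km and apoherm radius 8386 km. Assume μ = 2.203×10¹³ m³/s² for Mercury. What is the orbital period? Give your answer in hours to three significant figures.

Semi-major axis a = (r_p + r_a)/2 = (2772.0 + 8386.0)/2 = 5579.0 km = 5.579×10⁶ m.
By Kepler's third law T = 2π√(a³/μ) = 2π × 2.808×10³ = 1.764×10⁴ s.
= 4.900 hours.

T ≈ 4.90 hours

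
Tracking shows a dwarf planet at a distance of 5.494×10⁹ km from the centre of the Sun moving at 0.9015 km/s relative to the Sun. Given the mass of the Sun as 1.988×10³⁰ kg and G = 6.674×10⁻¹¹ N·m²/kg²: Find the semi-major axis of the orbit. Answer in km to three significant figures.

μ = GM = 6.674×10⁻¹¹ × 1.988×10³⁰ = 1.327×10²⁰ m³/s².
r = 5.494×10¹² m.
Specific orbital energy ε = v²/2 − μ/r = (901.5)²/2 − 1.327×10²⁰/5.494×10¹² = -2.374×10⁷ J/kg.
Since ε = −μ/(2a), a = −μ/(2ε) = 2.794×10¹² m = 2.7940×10⁹ km.

a ≈ 2.79×10⁹ km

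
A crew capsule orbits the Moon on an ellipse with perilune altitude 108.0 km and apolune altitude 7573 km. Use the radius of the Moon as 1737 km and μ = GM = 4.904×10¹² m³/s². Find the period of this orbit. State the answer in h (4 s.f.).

T ≈ 10.38 h

r_p = 1737 + 108.0 = 1845.0 km = 1.8450×10⁶ m.
r_a = 1737 + 7573 = 9310.0 km = 9.3100×10⁶ m.
Semi-major axis a = (r_p + r_a)/2 = (1845.0 + 9310.0)/2 = 5577.5 km = 5.578×10⁶ m.
By Kepler's third law T = 2π√(a³/μ) = 2π × 5.948×10³ = 3.737×10⁴ s.
= 10.38 h.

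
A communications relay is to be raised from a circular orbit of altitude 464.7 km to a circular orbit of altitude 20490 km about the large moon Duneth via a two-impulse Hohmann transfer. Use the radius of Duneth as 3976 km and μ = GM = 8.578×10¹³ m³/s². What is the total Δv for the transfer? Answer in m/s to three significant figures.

Δv_total ≈ 2160 m/s

r₁ = 3976 + 464.7 = 4440.7 km = 4.4407×10⁶ m.
r₂ = 3976 + 20490 = 24466 km = 2.4466×10⁷ m.
Transfer ellipse a_t = (r₁ + r₂)/2 = 1.445×10⁷ m.
At r₁: circular v_c1 = √(μ/r₁) = 4395 m/s; transfer-periapsis v_p = √[μ(2/r₁ − 1/a_t)] = 5718 m/s.
Δv₁ = v_p − v_c1 = 1323 m/s.
At r₂: circular v_c2 = √(μ/r₂) = 1872 m/s; transfer-apoapsis v_a = √[μ(2/r₂ − 1/a_t)] = 1038 m/s.
Δv₂ = v_c2 − v_a = 834.6 m/s.
Total Δv = Δv₁ + Δv₂ = 2158 m/s.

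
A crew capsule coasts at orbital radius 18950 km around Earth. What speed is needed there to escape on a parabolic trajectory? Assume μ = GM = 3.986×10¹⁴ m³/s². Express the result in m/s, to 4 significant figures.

v_esc ≈ 6486 m/s

r = 18950 km = 1.895×10⁷ m.
Escape speed v_esc = √(2μ/r) = √(2 × 3.986×10¹⁴ / 1.895×10⁷) = √(4.207×10⁷) = 6486 m/s.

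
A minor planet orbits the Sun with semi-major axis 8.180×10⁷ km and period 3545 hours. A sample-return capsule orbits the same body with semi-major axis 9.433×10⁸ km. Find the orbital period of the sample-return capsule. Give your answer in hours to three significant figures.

T₂ ≈ 1.39×10⁵ hours

Kepler's third law: T² ∝ a³, so T₂ = T₁ (a₂/a₁)^(3/2).
a₂/a₁ = 11.53, (a₂/a₁)^(3/2) = 39.16.
T₂ = 3545 × 39.16 = 1.388×10⁵ hours.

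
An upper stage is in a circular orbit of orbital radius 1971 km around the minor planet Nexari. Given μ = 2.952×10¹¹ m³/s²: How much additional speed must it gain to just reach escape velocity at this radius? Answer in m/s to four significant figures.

Δv ≈ 160.3 m/s

r = 1971 km = 1.971×10⁶ m.
Circular speed v_c = √(μ/r) = 387.0 m/s.
Escape speed v_esc = √(2μ/r) = √2 × v_c = 547.3 m/s.
Δv = v_esc − v_c = 160.3 m/s.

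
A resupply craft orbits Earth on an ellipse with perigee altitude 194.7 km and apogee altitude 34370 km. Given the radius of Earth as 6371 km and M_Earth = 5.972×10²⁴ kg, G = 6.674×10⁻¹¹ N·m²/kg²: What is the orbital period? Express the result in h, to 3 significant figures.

T ≈ 10.1 h

μ = GM = 6.674×10⁻¹¹ × 5.972×10²⁴ = 3.986×10¹⁴ m³/s².
r_p = 6371 + 194.7 = 6565.7 km = 6.5657×10⁶ m.
r_a = 6371 + 34370 = 40741 km = 4.0741×10⁷ m.
Semi-major axis a = (r_p + r_a)/2 = (6565.7 + 40741)/2 = 23653 km = 2.365×10⁷ m.
By Kepler's third law T = 2π√(a³/μ) = 2π × 5.762×10³ = 3.620×10⁴ s.
= 10.06 h.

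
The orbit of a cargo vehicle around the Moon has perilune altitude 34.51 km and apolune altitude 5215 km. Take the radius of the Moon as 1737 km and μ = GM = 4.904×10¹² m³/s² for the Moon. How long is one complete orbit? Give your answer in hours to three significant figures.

r_p = 1737 + 34.51 = 1771.5 km = 1.7715×10⁶ m.
r_a = 1737 + 5215 = 6952.0 km = 6.9520×10⁶ m.
Semi-major axis a = (r_p + r_a)/2 = (1771.5 + 6952.0)/2 = 4361.8 km = 4.362×10⁶ m.
By Kepler's third law T = 2π√(a³/μ) = 2π × 4.114×10³ = 2.585×10⁴ s.
= 7.179 hours.

T ≈ 7.18 hours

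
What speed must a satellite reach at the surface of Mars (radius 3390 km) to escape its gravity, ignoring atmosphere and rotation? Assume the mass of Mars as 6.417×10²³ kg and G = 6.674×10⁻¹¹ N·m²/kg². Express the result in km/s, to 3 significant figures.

v_esc ≈ 5.03 km/s

μ = GM = 6.674×10⁻¹¹ × 6.417×10²³ = 4.283×10¹³ m³/s².
r = R = 3.390×10⁶ m.
Escape speed v_esc = √(2μ/r) = √(2 × 4.283×10¹³ / 3.390×10⁶) = √(2.527×10⁷) = 5027 m/s.
= 5.027 km/s.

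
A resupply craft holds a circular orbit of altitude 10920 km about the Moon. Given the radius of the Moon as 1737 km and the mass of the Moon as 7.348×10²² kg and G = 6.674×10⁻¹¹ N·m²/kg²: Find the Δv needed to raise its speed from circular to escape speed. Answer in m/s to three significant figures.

μ = GM = 6.674×10⁻¹¹ × 7.348×10²² = 4.904×10¹² m³/s².
r = 1737 + 10920 = 12657 km = 1.2657×10⁷ m.
Circular speed v_c = √(μ/r) = 622.5 m/s.
Escape speed v_esc = √(2μ/r) = √2 × v_c = 880.3 m/s.
Δv = v_esc − v_c = 257.8 m/s.

Δv ≈ 258 m/s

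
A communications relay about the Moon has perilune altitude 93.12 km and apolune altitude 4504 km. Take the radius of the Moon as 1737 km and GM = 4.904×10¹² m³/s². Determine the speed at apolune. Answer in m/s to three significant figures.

v ≈ 597 m/s

r_p = 1737 + 93.12 = 1830.1 km = 1.8301×10⁶ m.
r_a = 1737 + 4504 = 6241.0 km = 6.2410×10⁶ m.
Semi-major axis a = (r_p + r_a)/2 = 4035.6 km = 4.036×10⁶ m.
Vis-viva: v² = μ(2/r − 1/a) = 4.904×10¹² × (3.205×10⁻⁷ − 2.478×10⁻⁷) = 3.563×10⁵ m²/s².
v = 596.9 m/s.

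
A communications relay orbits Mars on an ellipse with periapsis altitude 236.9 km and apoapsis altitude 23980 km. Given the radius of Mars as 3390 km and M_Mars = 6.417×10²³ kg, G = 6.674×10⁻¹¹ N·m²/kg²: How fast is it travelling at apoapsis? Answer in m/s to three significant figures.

μ = GM = 6.674×10⁻¹¹ × 6.417×10²³ = 4.283×10¹³ m³/s².
r_p = 3390 + 236.9 = 3626.9 km = 3.6269×10⁶ m.
r_a = 3390 + 23980 = 27370 km = 2.7370×10⁷ m.
Semi-major axis a = (r_p + r_a)/2 = 15498 km = 1.550×10⁷ m.
Vis-viva: v² = μ(2/r − 1/a) = 4.283×10¹³ × (7.307×10⁻⁸ − 6.452×10⁻⁸) = 3.662×10⁵ m²/s².
v = 605.1 m/s.

v ≈ 605 m/s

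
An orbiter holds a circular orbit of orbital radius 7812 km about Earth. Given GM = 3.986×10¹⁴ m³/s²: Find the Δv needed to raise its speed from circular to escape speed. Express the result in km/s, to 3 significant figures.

Δv ≈ 2.96 km/s

r = 7812 km = 7.812×10⁶ m.
Circular speed v_c = √(μ/r) = 7143 m/s.
Escape speed v_esc = √(2μ/r) = √2 × v_c = 10100 m/s.
Δv = v_esc − v_c = 2959 m/s = 2.959 km/s.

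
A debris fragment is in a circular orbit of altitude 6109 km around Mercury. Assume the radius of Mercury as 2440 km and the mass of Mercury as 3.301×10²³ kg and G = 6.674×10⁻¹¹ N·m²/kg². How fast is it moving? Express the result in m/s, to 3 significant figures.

v ≈ 1610 m/s

μ = GM = 6.674×10⁻¹¹ × 3.301×10²³ = 2.203×10¹³ m³/s².
r = 2440 + 6109 = 8549.0 km = 8.5490×10⁶ m.
For a circular orbit v = √(μ/r) = √(2.203×10¹³ / 8.549×10⁶) = √(2.577×10⁶) = 1605 m/s.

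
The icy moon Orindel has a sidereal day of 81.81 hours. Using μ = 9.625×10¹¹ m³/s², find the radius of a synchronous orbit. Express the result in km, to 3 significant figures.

r_sync ≈ 12800 km

T = 81.81 hours = 2.945×10⁵ s.
A synchronous orbit has period T, so by Kepler's third law a = (μT²/4π²)^(1/3).
μT²/4π² = 9.625×10¹¹ × (2.945×10⁵)² / 39.48 = 2.115×10²¹ m³.
a = 1.284×10⁷ m = 12836 km.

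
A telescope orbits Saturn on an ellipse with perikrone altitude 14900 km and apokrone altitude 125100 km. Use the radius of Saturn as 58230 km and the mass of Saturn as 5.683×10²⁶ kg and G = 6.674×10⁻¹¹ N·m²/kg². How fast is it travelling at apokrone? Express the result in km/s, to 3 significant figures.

μ = GM = 6.674×10⁻¹¹ × 5.683×10²⁶ = 3.793×10¹⁶ m³/s².
r_p = 58230 + 14900 = 73130 km = 7.3130×10⁷ m.
r_a = 58230 + 125100 = 183330 km = 1.8333×10⁸ m.
Semi-major axis a = (r_p + r_a)/2 = 1.2823×10⁵ km = 1.282×10⁸ m.
Vis-viva: v² = μ(2/r − 1/a) = 3.793×10¹⁶ × (1.091×10⁻⁸ − 7.798×10⁻⁹) = 1.180×10⁸ m²/s².
v = 10860 m/s = 10.86 km/s.

v ≈ 10.9 km/s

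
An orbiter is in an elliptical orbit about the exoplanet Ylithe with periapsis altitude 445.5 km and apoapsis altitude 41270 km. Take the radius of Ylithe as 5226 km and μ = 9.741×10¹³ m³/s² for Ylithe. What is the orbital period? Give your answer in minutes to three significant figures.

r_p = 5226 + 445.5 = 5671.5 km = 5.6715×10⁶ m.
r_a = 5226 + 41270 = 46496 km = 4.6496×10⁷ m.
Semi-major axis a = (r_p + r_a)/2 = (5671.5 + 46496)/2 = 26084 km = 2.608×10⁷ m.
By Kepler's third law T = 2π√(a³/μ) = 2π × 1.350×10⁴ = 8.481×10⁴ s.
= 1413 minutes.

T ≈ 1410 minutes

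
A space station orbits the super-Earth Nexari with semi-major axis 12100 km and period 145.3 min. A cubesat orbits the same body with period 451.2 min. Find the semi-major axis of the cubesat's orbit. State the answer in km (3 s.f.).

a₂ ≈ 25800 km

Kepler's third law: a³ ∝ T², so a₂ = a₁ (T₂/T₁)^(2/3).
T₂/T₁ = 3.105, (T₂/T₁)^(2/3) = 2.128.
a₂ = 12100 × 2.128 = 25750 km.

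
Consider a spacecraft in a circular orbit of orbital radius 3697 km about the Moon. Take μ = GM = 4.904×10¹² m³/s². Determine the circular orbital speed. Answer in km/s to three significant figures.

v ≈ 1.15 km/s

r = 3697 km = 3.697×10⁶ m.
For a circular orbit v = √(μ/r) = √(4.904×10¹² / 3.697×10⁶) = √(1.326×10⁶) = 1152 m/s.
That is 1.152 km/s.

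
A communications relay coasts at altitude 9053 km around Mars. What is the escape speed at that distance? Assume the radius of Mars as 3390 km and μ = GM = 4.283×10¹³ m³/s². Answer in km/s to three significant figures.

v_esc ≈ 2.62 km/s

r = 3390 + 9053 = 12443 km = 1.2443×10⁷ m.
Escape speed v_esc = √(2μ/r) = √(2 × 4.283×10¹³ / 1.244×10⁷) = √(6.884×10⁶) = 2624 m/s.
= 2.624 km/s.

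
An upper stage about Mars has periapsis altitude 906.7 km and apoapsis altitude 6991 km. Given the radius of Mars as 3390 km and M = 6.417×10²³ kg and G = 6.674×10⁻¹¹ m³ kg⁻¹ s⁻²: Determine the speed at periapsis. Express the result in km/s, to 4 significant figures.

v ≈ 3.755 km/s

μ = GM = 6.674×10⁻¹¹ × 6.417×10²³ = 4.283×10¹³ m³/s².
r_p = 3390 + 906.7 = 4296.7 km = 4.2967×10⁶ m.
r_a = 3390 + 6991 = 10381 km = 1.0381×10⁷ m.
Semi-major axis a = (r_p + r_a)/2 = 7338.9 km = 7.339×10⁶ m.
Vis-viva: v² = μ(2/r − 1/a) = 4.283×10¹³ × (4.655×10⁻⁷ − 1.363×10⁻⁷) = 1.410×10⁷ m²/s².
v = 3755 m/s = 3.755 km/s.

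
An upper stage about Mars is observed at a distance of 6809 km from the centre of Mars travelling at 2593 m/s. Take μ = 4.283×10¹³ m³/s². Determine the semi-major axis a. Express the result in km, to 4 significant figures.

a ≈ 7313 km

r = 6.809×10⁶ m.
Specific orbital energy ε = v²/2 − μ/r = (2593)²/2 − 4.283×10¹³/6.809×10⁶ = -2.928×10⁶ J/kg.
Since ε = −μ/(2a), a = −μ/(2ε) = 7.313×10⁶ m = 7312.9 km.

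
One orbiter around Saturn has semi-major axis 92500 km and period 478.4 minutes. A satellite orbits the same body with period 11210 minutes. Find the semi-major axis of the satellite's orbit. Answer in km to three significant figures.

Kepler's third law: a³ ∝ T², so a₂ = a₁ (T₂/T₁)^(2/3).
T₂/T₁ = 23.43, (T₂/T₁)^(2/3) = 8.189.
a₂ = 92500 × 8.189 = 7.574×10⁵ km.

a₂ ≈ 7.57×10⁵ km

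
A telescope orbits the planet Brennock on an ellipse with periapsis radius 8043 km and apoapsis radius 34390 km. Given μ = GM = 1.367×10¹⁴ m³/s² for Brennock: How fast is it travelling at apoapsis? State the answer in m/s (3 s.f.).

Semi-major axis a = (r_p + r_a)/2 = 21216 km = 2.122×10⁷ m.
Vis-viva: v² = μ(2/r − 1/a) = 1.367×10¹⁴ × (5.816×10⁻⁸ − 4.713×10⁻⁸) = 1.507×10⁶ m²/s².
v = 1228 m/s.

v ≈ 1230 m/s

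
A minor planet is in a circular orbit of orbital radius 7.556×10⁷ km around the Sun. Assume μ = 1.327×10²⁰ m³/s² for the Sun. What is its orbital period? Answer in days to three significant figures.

T ≈ 131 days

r = 7.556×10⁷ km = 7.556×10¹⁰ m.
Kepler's third law: T = 2π√(r³/μ) = 2π√((7.556×10¹⁰)³ / 1.327×10²⁰).
r³/μ = 3.251×10¹² s², so T = 2π × 1.803×10⁶ = 1.133×10⁷ s.
Converting: 1.133×10⁷ s ÷ 86400 = 131.1 days.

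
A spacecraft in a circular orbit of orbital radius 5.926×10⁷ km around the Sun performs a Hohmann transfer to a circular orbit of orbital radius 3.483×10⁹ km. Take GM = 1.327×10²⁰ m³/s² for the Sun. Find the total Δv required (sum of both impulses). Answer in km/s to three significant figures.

Δv_total ≈ 24.1 km/s

r₁ = 5.926×10⁷ km = 5.926×10¹⁰ m.
r₂ = 3.483×10⁹ km = 3.483×10¹² m.
Transfer ellipse a_t = (r₁ + r₂)/2 = 1.771×10¹² m.
At r₁: circular v_c1 = √(μ/r₁) = 47320 m/s; transfer-perihelion v_p = √[μ(2/r₁ − 1/a_t)] = 66360 m/s.
Δv₁ = v_p − v_c1 = 19040 m/s.
At r₂: circular v_c2 = √(μ/r₂) = 6172 m/s; transfer-aphelion v_a = √[μ(2/r₂ − 1/a_t)] = 1129 m/s.
Δv₂ = v_c2 − v_a = 5043 m/s.
Total Δv = Δv₁ + Δv₂ = 24080 m/s = 24.08 km/s.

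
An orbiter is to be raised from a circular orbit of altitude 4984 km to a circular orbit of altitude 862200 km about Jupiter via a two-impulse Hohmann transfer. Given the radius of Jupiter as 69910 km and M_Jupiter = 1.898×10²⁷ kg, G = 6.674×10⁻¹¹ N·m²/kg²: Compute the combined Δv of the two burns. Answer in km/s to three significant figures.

μ = GM = 6.674×10⁻¹¹ × 1.898×10²⁷ = 1.267×10¹⁷ m³/s².
r₁ = 69910 + 4984 = 74894 km = 7.4894×10⁷ m.
r₂ = 69910 + 862200 = 932110 km = 9.3211×10⁸ m.
Transfer ellipse a_t = (r₁ + r₂)/2 = 5.035×10⁸ m.
At r₁: circular v_c1 = √(μ/r₁) = 41130 m/s; transfer-perijove v_p = √[μ(2/r₁ − 1/a_t)] = 55960 m/s.
Δv₁ = v_p − v_c1 = 14830 m/s.
At r₂: circular v_c2 = √(μ/r₂) = 11660 m/s; transfer-apojove v_a = √[μ(2/r₂ − 1/a_t)] = 4496 m/s.
Δv₂ = v_c2 − v_a = 7162 m/s.
Total Δv = Δv₁ + Δv₂ = 21990 m/s = 21.99 km/s.

Δv_total ≈ 22.0 km/s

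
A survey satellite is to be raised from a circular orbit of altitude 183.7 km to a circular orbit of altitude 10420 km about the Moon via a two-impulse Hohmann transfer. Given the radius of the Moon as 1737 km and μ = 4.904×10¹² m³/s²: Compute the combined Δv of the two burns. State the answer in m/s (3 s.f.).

r₁ = 1737 + 183.7 = 1920.7 km = 1.9207×10⁶ m.
r₂ = 1737 + 10420 = 12157 km = 1.2157×10⁷ m.
Transfer ellipse a_t = (r₁ + r₂)/2 = 7.039×10⁶ m.
At r₁: circular v_c1 = √(μ/r₁) = 1598 m/s; transfer-perilune v_p = √[μ(2/r₁ − 1/a_t)] = 2100 m/s.
Δv₁ = v_p − v_c1 = 502.1 m/s.
At r₂: circular v_c2 = √(μ/r₂) = 635.1 m/s; transfer-apolune v_a = √[μ(2/r₂ − 1/a_t)] = 331.8 m/s.
Δv₂ = v_c2 − v_a = 303.4 m/s.
Total Δv = Δv₁ + Δv₂ = 805.4 m/s.

Δv_total ≈ 805 m/s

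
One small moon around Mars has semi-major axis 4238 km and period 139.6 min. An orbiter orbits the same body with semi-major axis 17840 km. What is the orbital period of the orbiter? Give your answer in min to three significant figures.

Kepler's third law: T² ∝ a³, so T₂ = T₁ (a₂/a₁)^(3/2).
a₂/a₁ = 4.210, (a₂/a₁)^(3/2) = 8.637.
T₂ = 139.6 × 8.637 = 1206 min.

T₂ ≈ 1210 min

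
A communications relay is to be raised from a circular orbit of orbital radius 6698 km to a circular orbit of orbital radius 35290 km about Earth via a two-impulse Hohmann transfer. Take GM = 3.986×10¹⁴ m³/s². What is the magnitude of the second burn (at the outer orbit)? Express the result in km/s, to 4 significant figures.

Δv ≈ 1.462 km/s

r₁ = 6698 km = 6.698×10⁶ m.
r₂ = 35290 km = 3.529×10⁷ m.
Transfer ellipse a_t = (r₁ + r₂)/2 = 2.099×10⁷ m.
At r₁: circular v_c1 = √(μ/r₁) = 7714 m/s; transfer-perigee v_p = √[μ(2/r₁ − 1/a_t)] = 10000 m/s.
At r₂: circular v_c2 = √(μ/r₂) = 3361 m/s; transfer-apogee v_a = √[μ(2/r₂ − 1/a_t)] = 1898 m/s.
Δv₂ = v_c2 − v_a = 1462 m/s.
= 1.462 km/s.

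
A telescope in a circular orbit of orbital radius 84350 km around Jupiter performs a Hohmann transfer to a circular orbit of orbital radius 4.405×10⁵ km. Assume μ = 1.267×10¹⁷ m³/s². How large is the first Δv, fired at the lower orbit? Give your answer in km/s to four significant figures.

r₁ = 84350 km = 8.435×10⁷ m.
r₂ = 4.405×10⁵ km = 4.405×10⁸ m.
Transfer ellipse a_t = (r₁ + r₂)/2 = 2.624×10⁸ m.
At r₁: circular v_c1 = √(μ/r₁) = 38760 m/s; transfer-perijove v_p = √[μ(2/r₁ − 1/a_t)] = 50210 m/s.
Δv₁ = v_p − v_c1 = 11460 m/s.
= 11.46 km/s.

Δv ≈ 11.46 km/s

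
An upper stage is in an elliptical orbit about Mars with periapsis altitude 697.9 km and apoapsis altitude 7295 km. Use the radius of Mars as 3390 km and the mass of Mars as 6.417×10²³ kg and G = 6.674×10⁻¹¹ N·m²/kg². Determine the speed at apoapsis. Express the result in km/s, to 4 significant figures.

μ = GM = 6.674×10⁻¹¹ × 6.417×10²³ = 4.283×10¹³ m³/s².
r_p = 3390 + 697.9 = 4087.9 km = 4.0879×10⁶ m.
r_a = 3390 + 7295 = 10685 km = 1.0685×10⁷ m.
Semi-major axis a = (r_p + r_a)/2 = 7386.4 km = 7.386×10⁶ m.
Vis-viva: v² = μ(2/r − 1/a) = 4.283×10¹³ × (1.872×10⁻⁷ − 1.354×10⁻⁷) = 2.218×10⁶ m²/s².
v = 1489 m/s = 1.489 km/s.

v ≈ 1.489 km/s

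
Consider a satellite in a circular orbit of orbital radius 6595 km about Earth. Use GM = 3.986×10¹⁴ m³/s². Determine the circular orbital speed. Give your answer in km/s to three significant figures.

r = 6595 km = 6.595×10⁶ m.
For a circular orbit v = √(μ/r) = √(3.986×10¹⁴ / 6.595×10⁶) = √(6.044×10⁷) = 7774 m/s.
That is 7.774 km/s.

v ≈ 7.77 km/s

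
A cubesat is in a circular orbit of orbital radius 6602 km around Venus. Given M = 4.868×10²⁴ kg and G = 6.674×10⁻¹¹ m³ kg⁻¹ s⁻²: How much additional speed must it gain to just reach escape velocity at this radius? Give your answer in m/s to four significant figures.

Δv ≈ 2906 m/s

μ = GM = 6.674×10⁻¹¹ × 4.868×10²⁴ = 3.249×10¹⁴ m³/s².
r = 6602 km = 6.602×10⁶ m.
Circular speed v_c = √(μ/r) = 7015 m/s.
Escape speed v_esc = √(2μ/r) = √2 × v_c = 9921 m/s.
Δv = v_esc − v_c = 2906 m/s.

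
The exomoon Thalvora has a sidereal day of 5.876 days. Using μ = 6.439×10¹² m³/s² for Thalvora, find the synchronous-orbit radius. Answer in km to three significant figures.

r_sync ≈ 34800 km

T = 5.876 days = 5.077×10⁵ s.
A synchronous orbit has period T, so by Kepler's third law a = (μT²/4π²)^(1/3).
μT²/4π² = 6.439×10¹² × (5.077×10⁵)² / 39.48 = 4.204×10²² m³.
a = 3.477×10⁷ m = 34771 km.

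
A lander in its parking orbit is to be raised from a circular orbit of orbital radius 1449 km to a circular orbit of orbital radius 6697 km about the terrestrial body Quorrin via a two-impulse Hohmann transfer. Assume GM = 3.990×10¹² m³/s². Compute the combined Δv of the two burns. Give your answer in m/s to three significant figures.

Δv_total ≈ 780 m/s

r₁ = 1449 km = 1.449×10⁶ m.
r₂ = 6697 km = 6.697×10⁶ m.
Transfer ellipse a_t = (r₁ + r₂)/2 = 4.073×10⁶ m.
At r₁: circular v_c1 = √(μ/r₁) = 1659 m/s; transfer-periapsis v_p = √[μ(2/r₁ − 1/a_t)] = 2128 m/s.
Δv₁ = v_p − v_c1 = 468.4 m/s.
At r₂: circular v_c2 = √(μ/r₂) = 771.9 m/s; transfer-apoapsis v_a = √[μ(2/r₂ − 1/a_t)] = 460.4 m/s.
Δv₂ = v_c2 − v_a = 311.5 m/s.
Total Δv = Δv₁ + Δv₂ = 779.9 m/s.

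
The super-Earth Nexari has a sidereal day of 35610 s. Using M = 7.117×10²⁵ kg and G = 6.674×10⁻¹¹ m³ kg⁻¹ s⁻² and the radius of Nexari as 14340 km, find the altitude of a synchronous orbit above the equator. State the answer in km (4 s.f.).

h_sync ≈ 39090 km

μ = GM = 6.674×10⁻¹¹ × 7.117×10²⁵ = 4.750×10¹⁵ m³/s².
A synchronous orbit has period T, so by Kepler's third law a = (μT²/4π²)^(1/3).
μT²/4π² = 4.750×10¹⁵ × (3.561×10⁴)² / 39.48 = 1.526×10²³ m³.
a = 5.343×10⁷ m = 53435 km.
Altitude h = a − R = 53435 − 14340 = 39095 km.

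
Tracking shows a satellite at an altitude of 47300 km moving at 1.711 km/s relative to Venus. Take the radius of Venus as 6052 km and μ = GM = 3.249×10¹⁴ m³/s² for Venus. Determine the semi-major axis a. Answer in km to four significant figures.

a ≈ 35120 km

r = 6052 + 47300 = 53352 km = 5.335×10⁷ m.
Vis-viva rearranged: 1/a = 2/r − v²/μ = 3.749×10⁻⁸ − 9.011×10⁻⁹ = 2.848×10⁻⁸ m⁻¹.
a = 3.512×10⁷ m = 35117 km.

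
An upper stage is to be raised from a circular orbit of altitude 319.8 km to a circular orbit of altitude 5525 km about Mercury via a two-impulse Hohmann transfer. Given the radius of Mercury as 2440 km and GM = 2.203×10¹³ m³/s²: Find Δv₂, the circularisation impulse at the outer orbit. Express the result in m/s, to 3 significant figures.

Δv ≈ 470 m/s

r₁ = 2440 + 319.8 = 2759.8 km = 2.7598×10⁶ m.
r₂ = 2440 + 5525 = 7965.0 km = 7.9650×10⁶ m.
Transfer ellipse a_t = (r₁ + r₂)/2 = 5.362×10⁶ m.
At r₁: circular v_c1 = √(μ/r₁) = 2825 m/s; transfer-periherm v_p = √[μ(2/r₁ − 1/a_t)] = 3443 m/s.
At r₂: circular v_c2 = √(μ/r₂) = 1663 m/s; transfer-apoherm v_a = √[μ(2/r₂ − 1/a_t)] = 1193 m/s.
Δv₂ = v_c2 − v_a = 470.0 m/s.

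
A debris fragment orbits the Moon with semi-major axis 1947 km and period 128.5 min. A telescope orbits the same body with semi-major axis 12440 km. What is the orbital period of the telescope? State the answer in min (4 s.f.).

T₂ ≈ 2075 min

Kepler's third law: T² ∝ a³, so T₂ = T₁ (a₂/a₁)^(3/2).
a₂/a₁ = 6.389, (a₂/a₁)^(3/2) = 16.15.
T₂ = 128.5 × 16.15 = 2075 min.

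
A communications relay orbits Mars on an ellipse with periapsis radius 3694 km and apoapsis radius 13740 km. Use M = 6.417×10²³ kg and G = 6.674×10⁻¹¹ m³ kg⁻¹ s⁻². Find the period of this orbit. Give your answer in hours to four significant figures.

μ = GM = 6.674×10⁻¹¹ × 6.417×10²³ = 4.283×10¹³ m³/s².
Semi-major axis a = (r_p + r_a)/2 = (3694.0 + 13740)/2 = 8717.0 km = 8.717×10⁶ m.
By Kepler's third law T = 2π√(a³/μ) = 2π × 3.933×10³ = 2.471×10⁴ s.
= 6.864 hours.

T ≈ 6.864 hours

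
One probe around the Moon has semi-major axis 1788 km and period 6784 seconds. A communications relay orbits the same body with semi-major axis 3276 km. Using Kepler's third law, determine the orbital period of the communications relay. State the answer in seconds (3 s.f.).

Kepler's third law: T² ∝ a³, so T₂ = T₁ (a₂/a₁)^(3/2).
a₂/a₁ = 1.832, (a₂/a₁)^(3/2) = 2.480.
T₂ = 6784 × 2.480 = 16820 seconds.

T₂ ≈ 16800 seconds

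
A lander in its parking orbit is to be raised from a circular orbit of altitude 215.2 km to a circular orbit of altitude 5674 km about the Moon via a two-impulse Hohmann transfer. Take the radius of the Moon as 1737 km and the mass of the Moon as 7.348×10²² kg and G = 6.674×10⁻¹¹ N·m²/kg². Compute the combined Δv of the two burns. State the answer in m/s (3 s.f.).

μ = GM = 6.674×10⁻¹¹ × 7.348×10²² = 4.904×10¹² m³/s².
r₁ = 1737 + 215.2 = 1952.2 km = 1.9522×10⁶ m.
r₂ = 1737 + 5674 = 7411.0 km = 7.4110×10⁶ m.
Transfer ellipse a_t = (r₁ + r₂)/2 = 4.682×10⁶ m.
At r₁: circular v_c1 = √(μ/r₁) = 1585 m/s; transfer-perilune v_p = √[μ(2/r₁ − 1/a_t)] = 1994 m/s.
Δv₁ = v_p − v_c1 = 409.2 m/s.
At r₂: circular v_c2 = √(μ/r₂) = 813.5 m/s; transfer-apolune v_a = √[μ(2/r₂ − 1/a_t)] = 525.3 m/s.
Δv₂ = v_c2 − v_a = 288.2 m/s.
Total Δv = Δv₁ + Δv₂ = 697.4 m/s.

Δv_total ≈ 697 m/s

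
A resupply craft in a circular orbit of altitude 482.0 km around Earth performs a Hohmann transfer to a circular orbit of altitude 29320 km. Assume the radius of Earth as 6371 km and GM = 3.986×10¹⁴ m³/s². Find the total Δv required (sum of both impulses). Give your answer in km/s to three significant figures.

Δv_total ≈ 3.70 km/s

r₁ = 6371 + 482.0 = 6853.0 km = 6.8530×10⁶ m.
r₂ = 6371 + 29320 = 35691 km = 3.5691×10⁷ m.
Transfer ellipse a_t = (r₁ + r₂)/2 = 2.127×10⁷ m.
At r₁: circular v_c1 = √(μ/r₁) = 7627 m/s; transfer-perigee v_p = √[μ(2/r₁ − 1/a_t)] = 9879 m/s.
Δv₁ = v_p − v_c1 = 2252 m/s.
At r₂: circular v_c2 = √(μ/r₂) = 3342 m/s; transfer-apogee v_a = √[μ(2/r₂ − 1/a_t)] = 1897 m/s.
Δv₂ = v_c2 − v_a = 1445 m/s.
Total Δv = Δv₁ + Δv₂ = 3697 m/s = 3.697 km/s.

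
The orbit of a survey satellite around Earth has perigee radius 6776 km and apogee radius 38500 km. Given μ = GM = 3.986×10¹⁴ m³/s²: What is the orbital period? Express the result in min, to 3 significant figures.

Semi-major axis a = (r_p + r_a)/2 = (6776.0 + 38500)/2 = 22638 km = 2.264×10⁷ m.
By Kepler's third law T = 2π√(a³/μ) = 2π × 5.395×10³ = 3.390×10⁴ s.
= 565.0 min.

T ≈ 565 min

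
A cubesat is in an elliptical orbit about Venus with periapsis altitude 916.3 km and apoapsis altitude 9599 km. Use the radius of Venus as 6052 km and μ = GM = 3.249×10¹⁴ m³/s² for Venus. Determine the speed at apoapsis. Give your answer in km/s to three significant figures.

r_p = 6052 + 916.3 = 6968.3 km = 6.9683×10⁶ m.
r_a = 6052 + 9599 = 15651 km = 1.5651×10⁷ m.
Semi-major axis a = (r_p + r_a)/2 = 11310 km = 1.131×10⁷ m.
Vis-viva: v² = μ(2/r − 1/a) = 3.249×10¹⁴ × (1.278×10⁻⁷ − 8.842×10⁻⁸) = 1.279×10⁷ m²/s².
v = 3576 m/s = 3.576 km/s.

v ≈ 3.58 km/s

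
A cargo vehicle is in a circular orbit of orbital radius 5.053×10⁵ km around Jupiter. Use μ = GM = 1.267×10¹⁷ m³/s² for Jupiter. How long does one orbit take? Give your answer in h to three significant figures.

T ≈ 55.7 h

r = 5.053×10⁵ km = 5.053×10⁸ m.
Kepler's third law: T = 2π√(r³/μ) = 2π√((5.053×10⁸)³ / 1.267×10¹⁷).
r³/μ = 1.018×10⁹ s², so T = 2π × 3.191×10⁴ = 2.005×10⁵ s.
Converting: 2.005×10⁵ s ÷ 3600 = 55.69 h.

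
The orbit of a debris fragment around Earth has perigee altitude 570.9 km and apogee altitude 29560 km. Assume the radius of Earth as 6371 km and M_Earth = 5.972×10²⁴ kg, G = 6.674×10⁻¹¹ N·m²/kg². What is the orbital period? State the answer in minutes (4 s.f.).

T ≈ 520.6 minutes

μ = GM = 6.674×10⁻¹¹ × 5.972×10²⁴ = 3.986×10¹⁴ m³/s².
r_p = 6371 + 570.9 = 6941.9 km = 6.9419×10⁶ m.
r_a = 6371 + 29560 = 35931 km = 3.5931×10⁷ m.
Semi-major axis a = (r_p + r_a)/2 = (6941.9 + 35931)/2 = 21436 km = 2.144×10⁷ m.
By Kepler's third law T = 2π√(a³/μ) = 2π × 4.971×10³ = 3.124×10⁴ s.
= 520.6 minutes.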